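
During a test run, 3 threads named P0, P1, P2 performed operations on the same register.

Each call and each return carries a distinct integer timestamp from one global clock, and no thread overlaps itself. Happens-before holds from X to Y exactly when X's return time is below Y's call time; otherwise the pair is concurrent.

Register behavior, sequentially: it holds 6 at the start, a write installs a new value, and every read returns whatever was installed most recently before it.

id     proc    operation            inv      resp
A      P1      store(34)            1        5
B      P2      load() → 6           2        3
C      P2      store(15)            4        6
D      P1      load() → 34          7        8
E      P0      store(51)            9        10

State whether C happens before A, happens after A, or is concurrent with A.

concurrent

C spans [4,6], A spans [1,5]
the intervals overlap in both directions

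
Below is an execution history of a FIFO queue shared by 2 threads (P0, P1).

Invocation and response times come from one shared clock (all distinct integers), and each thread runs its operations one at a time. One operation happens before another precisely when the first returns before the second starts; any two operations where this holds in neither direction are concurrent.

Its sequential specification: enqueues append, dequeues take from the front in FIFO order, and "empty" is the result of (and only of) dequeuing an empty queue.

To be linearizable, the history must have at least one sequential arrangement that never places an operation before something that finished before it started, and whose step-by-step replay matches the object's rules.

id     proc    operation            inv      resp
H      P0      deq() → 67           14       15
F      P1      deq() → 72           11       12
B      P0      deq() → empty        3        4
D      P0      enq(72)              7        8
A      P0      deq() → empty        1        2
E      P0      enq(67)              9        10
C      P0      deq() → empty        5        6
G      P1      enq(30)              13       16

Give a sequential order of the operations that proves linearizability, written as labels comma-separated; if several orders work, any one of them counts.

A, B, C, D, E, F, G, H

step 1: A deq() → empty — queue <>
step 2: B deq() → empty — queue <>
step 3: C deq() → empty — queue <>
step 4: D enq(72) — queue <72>
step 5: E enq(67) — queue <72,67>
step 6: F deq() → 72 — queue <67>
step 7: G enq(30) — queue <67,30>
step 8: H deq() → 67 — queue <30>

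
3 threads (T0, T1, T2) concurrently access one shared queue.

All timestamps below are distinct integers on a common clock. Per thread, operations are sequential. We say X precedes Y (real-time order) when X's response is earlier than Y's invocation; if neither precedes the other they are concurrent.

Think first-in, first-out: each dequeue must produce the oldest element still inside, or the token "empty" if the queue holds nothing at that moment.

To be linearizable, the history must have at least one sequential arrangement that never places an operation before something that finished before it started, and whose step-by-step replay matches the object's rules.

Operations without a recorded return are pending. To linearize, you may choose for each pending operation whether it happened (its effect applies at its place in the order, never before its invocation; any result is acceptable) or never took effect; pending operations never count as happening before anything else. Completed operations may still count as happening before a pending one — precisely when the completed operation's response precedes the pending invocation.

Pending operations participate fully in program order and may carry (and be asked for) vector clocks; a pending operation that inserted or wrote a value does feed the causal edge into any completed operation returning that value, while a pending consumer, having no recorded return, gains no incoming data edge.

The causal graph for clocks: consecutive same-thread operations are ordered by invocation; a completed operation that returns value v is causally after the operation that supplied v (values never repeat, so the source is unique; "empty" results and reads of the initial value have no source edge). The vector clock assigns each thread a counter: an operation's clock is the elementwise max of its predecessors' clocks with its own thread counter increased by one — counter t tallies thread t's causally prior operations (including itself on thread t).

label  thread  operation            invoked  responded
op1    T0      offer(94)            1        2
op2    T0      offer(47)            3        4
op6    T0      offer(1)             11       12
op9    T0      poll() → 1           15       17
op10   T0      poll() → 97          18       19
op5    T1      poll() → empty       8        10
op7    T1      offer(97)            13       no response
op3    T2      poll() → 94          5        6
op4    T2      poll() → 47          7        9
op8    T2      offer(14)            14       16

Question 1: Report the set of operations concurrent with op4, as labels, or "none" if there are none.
Answer: op5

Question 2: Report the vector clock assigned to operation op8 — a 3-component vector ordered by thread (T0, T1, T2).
Answer: (2, 0, 3)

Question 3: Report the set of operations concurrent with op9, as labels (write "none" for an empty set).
Answer: op7, op8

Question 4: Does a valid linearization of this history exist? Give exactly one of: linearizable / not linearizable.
linearizable

a witness: op1, op2, op3, op4, op5, op6, op7, op8, op9, op10
step 1: op1 offer(94) — queue <94>
step 2: op2 offer(47) — queue <94,47>
step 3: op3 poll() → 94 — queue <47>
step 4: op4 poll() → 47 — queue <>
step 5: op5 poll() → empty — queue <>
step 6: op6 offer(1) — queue <1>
step 7: op7 offer(97) (pending, included) — queue <1,97>
step 8: op8 offer(14) — queue <1,97,14>
step 9: op9 poll() → 1 — queue <97,14>
step 10: op10 poll() → 97 — queue <14>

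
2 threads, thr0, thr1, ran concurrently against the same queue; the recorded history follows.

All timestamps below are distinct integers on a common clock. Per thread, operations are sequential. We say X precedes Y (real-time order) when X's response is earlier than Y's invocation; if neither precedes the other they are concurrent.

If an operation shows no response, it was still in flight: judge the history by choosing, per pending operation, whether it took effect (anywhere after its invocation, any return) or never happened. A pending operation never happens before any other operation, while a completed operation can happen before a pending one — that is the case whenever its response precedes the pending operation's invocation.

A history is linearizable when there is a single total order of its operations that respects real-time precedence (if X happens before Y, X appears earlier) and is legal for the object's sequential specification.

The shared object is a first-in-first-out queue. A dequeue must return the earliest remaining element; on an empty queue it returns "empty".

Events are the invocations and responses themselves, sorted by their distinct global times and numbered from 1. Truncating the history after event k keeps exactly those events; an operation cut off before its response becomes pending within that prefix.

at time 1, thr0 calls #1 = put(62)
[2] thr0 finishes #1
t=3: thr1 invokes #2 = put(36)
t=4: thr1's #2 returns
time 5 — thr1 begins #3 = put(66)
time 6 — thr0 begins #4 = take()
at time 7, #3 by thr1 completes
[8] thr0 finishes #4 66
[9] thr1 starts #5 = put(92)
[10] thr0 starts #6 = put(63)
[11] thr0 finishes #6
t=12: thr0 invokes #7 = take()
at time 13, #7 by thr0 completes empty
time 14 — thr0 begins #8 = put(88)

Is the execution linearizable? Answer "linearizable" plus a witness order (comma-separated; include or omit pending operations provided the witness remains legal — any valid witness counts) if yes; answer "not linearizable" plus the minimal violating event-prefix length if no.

prefix check: 1..7 passes, 1..8 fails once #4's time-8 response joins
real-time-consistent orders of the 4 completed operations: 2 — all fail the queue replay
e.g. #1, #2, #3, #4: illegal at step 4, since #4 take() → 66 cannot apply there
e.g. #1, #2, #4, #3: illegal at step 3, since #4 take() → 66 cannot apply there

not linearizable — minimal violating prefix: 8 events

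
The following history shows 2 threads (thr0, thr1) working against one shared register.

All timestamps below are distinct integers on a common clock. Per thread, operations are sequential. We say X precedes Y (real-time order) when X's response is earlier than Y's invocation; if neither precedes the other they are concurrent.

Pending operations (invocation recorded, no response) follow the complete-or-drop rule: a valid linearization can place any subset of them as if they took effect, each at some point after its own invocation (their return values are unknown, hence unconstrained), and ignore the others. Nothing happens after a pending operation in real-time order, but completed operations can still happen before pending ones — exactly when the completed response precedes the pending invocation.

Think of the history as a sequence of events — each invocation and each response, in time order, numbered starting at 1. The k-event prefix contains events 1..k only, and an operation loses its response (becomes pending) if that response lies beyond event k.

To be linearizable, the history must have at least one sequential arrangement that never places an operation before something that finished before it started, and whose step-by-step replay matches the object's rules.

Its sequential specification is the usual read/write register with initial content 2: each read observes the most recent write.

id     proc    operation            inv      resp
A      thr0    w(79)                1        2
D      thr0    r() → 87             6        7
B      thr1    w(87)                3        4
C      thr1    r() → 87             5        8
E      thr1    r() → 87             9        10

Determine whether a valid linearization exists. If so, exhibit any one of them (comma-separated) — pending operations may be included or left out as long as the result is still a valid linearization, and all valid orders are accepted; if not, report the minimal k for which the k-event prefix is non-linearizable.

after step 1 (A w(79)): value 79
after step 2 (B w(87)): value 87
after step 3 (C r() → 87): value 87
after step 4 (D r() → 87): value 87
after step 5 (E r() → 87): value 87

linearizable — witness: A, B, C, D, E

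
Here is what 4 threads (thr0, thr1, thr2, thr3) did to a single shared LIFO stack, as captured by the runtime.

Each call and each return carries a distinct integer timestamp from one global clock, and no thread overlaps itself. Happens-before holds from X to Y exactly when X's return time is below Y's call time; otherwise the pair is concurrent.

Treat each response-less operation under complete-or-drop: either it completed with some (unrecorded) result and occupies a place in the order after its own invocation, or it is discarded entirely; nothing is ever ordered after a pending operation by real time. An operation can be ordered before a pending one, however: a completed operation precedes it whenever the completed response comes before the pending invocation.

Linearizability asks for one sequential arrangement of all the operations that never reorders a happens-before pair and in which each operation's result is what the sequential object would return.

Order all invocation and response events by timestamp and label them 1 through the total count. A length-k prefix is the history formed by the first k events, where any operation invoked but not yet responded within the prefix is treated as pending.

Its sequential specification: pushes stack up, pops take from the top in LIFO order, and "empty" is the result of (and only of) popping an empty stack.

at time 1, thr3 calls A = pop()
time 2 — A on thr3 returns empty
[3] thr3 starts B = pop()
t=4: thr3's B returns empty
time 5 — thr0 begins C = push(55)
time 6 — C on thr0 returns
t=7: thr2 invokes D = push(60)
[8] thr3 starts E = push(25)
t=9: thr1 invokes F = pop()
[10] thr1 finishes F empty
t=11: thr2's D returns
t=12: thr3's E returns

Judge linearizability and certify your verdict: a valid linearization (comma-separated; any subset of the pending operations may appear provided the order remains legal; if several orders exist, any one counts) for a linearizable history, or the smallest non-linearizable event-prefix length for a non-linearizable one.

not linearizable — minimal violating prefix: 10 events

events 1..9 are fine; event 10 — the response of F at time 10 — makes the prefix non-linearizable
exhaustive check: the 4 completed LIFO stack ops admit one real-time order; illegal
every completion of the 2 pending operations (D, E) was checked; none linearizes
one such order, A, B, C, F (pending dropped), breaks at step 4 where F pop() → empty is illegal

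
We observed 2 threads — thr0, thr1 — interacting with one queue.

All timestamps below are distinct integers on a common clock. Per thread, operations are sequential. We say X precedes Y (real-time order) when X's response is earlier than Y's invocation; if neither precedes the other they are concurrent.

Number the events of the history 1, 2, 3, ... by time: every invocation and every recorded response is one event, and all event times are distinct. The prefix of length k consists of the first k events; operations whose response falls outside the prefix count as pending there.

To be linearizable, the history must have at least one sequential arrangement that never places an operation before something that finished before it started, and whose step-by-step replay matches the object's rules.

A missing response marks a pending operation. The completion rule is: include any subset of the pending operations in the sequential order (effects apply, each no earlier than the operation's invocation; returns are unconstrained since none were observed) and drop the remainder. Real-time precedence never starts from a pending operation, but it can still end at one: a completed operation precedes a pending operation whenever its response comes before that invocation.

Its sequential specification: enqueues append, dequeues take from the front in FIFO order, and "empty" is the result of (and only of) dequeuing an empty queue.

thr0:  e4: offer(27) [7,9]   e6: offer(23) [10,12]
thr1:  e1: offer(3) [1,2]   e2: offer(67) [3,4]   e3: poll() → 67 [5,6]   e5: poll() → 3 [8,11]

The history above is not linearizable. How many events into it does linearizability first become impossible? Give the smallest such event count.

events 1..5 are still linearizable — one witness is e1, e2:
1. e1 offer(3), leaving queue <3>
2. e2 offer(67), leaving queue <3,67>
event 6 — e3's response, time 6 — after it, nothing linearizes
e.g. e1, e2, e3: illegal at step 3, since e3 poll() → 67 cannot apply there

6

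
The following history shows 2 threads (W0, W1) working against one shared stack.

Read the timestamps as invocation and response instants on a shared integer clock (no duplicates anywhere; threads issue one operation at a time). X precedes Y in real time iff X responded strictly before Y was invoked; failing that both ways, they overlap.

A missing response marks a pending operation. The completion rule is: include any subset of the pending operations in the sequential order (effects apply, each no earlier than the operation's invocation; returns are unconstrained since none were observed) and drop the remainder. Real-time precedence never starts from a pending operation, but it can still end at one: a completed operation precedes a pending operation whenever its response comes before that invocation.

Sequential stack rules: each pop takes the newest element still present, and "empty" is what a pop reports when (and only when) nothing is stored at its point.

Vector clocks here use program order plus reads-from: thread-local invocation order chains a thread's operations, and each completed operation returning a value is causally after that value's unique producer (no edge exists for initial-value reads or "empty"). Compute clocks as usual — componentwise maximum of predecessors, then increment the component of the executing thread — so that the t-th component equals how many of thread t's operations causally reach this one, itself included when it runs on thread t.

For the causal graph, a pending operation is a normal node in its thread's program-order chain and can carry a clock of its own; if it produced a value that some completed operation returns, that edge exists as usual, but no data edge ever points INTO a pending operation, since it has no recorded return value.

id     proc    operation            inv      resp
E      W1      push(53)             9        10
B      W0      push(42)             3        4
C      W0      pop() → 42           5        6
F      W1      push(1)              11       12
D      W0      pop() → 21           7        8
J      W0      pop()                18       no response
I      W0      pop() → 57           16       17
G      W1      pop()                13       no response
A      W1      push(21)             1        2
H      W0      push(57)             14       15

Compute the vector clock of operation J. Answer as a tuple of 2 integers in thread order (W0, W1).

no predecessors for A (invoked 1): W1 increments from zero → (0, 1)
no predecessors for B (invoked 3): W0 increments from zero → (1, 0)
E, invoked 9, takes VC(A)=(0, 1) under max, adds 1 for W1 → (0, 2)
C, invoked 5, takes VC(B)=(1, 0) under max, adds 1 for W0 → (2, 0)
F, invoked 11, takes VC(E)=(0, 2) under max, adds 1 for W1 → (0, 3)
G, invoked 13, takes VC(F)=(0, 3) under max, adds 1 for W1 → (0, 4)
D, invoked 7, takes VC(A)=(0, 1), VC(C)=(2, 0) under max, adds 1 for W0 → (3, 1)
H, invoked 14, takes VC(D)=(3, 1) under max, adds 1 for W0 → (4, 1)
I, invoked 16, takes VC(H)=(4, 1) under max, adds 1 for W0 → (5, 1)
J, invoked 18, takes VC(I)=(5, 1) under max, adds 1 for W0 → (6, 1)
target: VC(J) = (6, 1)

(6, 1)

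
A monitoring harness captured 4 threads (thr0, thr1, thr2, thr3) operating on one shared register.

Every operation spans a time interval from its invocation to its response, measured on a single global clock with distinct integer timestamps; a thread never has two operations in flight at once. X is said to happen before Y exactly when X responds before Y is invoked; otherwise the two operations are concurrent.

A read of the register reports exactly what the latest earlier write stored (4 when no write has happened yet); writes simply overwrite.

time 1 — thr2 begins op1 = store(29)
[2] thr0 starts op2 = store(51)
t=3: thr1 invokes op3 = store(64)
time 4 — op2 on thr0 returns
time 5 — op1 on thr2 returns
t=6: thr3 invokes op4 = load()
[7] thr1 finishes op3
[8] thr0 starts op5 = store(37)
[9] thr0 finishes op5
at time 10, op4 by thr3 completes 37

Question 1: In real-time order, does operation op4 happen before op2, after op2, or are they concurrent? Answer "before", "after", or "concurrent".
after

op4 spans [6,10], op2 spans [2,4]
resp(op2)=4 < inv(op4)=6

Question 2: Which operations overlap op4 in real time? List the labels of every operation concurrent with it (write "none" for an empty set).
op3, op5

op4 spans [6,10]; an op avoiding the whole window 6..10 is ordered, any other is concurrent
op1 [1,5]: before
op2 [2,4]: before
op3 [3,7]: concurrent
op5 [8,9]: concurrent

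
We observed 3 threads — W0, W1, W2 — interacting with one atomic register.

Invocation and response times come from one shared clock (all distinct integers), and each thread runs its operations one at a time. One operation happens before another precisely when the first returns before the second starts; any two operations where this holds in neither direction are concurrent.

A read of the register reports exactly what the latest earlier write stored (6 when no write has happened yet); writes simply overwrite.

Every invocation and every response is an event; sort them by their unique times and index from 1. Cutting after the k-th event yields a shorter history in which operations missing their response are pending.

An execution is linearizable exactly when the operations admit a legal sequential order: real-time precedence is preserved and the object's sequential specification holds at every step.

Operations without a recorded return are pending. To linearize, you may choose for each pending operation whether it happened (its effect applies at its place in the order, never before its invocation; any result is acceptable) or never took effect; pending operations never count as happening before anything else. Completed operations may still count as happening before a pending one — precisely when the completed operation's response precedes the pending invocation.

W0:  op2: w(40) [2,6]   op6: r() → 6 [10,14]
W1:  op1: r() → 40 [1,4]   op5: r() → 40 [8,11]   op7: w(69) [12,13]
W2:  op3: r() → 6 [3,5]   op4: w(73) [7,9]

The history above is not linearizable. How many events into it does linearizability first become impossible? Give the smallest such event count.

a valid linearization of events 1..13 exists, for instance op3, op2, op1, op5, op4, op6, op7:
1. op3 r() → 6, leaving value 6
2. op2 w(40), leaving value 40
3. op1 r() → 40, leaving value 40
4. op5 r() → 40, leaving value 40
5. op4 w(73), leaving value 73
6. op6 r() (pending, included), leaving value 73
7. op7 w(69), leaving value 69
include event 14 — op6 responding at 14 — and every candidate order breaks
for example op1, op2, op3, op4, op5, op6, op7 fails at step 1: op1 r() → 40 is not legal there
for example op1, op2, op3, op4, op5, op7, op6 fails at step 1: op1 r() → 40 is not legal there

14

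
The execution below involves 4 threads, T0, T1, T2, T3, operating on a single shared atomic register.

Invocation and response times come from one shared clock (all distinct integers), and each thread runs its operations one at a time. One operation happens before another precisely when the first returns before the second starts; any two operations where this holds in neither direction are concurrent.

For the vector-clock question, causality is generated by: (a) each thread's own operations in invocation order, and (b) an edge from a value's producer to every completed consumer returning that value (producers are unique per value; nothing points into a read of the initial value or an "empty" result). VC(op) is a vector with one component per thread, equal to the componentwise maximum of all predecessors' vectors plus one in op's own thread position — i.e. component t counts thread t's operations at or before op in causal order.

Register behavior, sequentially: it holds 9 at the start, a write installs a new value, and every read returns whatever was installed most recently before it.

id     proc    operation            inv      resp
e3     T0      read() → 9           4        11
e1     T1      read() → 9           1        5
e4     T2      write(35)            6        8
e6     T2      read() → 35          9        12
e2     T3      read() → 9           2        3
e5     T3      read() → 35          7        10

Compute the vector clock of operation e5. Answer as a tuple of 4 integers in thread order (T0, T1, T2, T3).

invoked at 2, e2 has no predecessors; its own T3 bump gives (0, 0, 0, 1)
invoked at 6, e4 has no predecessors; its own T2 bump gives (0, 0, 1, 0)
invoked at 1, e1 has no predecessors; its own T1 bump gives (0, 1, 0, 0)
invoked at 4, e3 has no predecessors; its own T0 bump gives (1, 0, 0, 0)
invoked at 9, e6 merges VC(e4)=(0, 0, 1, 0) and bumps T2's slot → (0, 0, 2, 0)
invoked at 7, e5 merges VC(e2)=(0, 0, 0, 1), VC(e4)=(0, 0, 1, 0) and bumps T3's slot → (0, 0, 1, 2)
target: VC(e5) = (0, 0, 1, 2)

(0, 0, 1, 2)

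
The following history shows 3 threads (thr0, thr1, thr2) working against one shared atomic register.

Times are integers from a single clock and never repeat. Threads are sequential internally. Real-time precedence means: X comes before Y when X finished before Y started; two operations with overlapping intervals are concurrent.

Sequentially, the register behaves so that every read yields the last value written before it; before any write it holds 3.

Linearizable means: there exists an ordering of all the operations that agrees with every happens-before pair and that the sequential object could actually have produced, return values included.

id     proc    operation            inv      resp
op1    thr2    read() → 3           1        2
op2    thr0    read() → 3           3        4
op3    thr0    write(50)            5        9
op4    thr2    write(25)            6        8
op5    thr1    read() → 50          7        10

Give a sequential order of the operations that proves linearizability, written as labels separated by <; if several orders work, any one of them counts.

op1 < op2 < op3 < op5 < op4

step 1: op1 read() → 3 — value 3
step 2: op2 read() → 3 — value 3
step 3: op3 write(50) — value 50
step 4: op5 read() → 50 — value 50
step 5: op4 write(25) — value 25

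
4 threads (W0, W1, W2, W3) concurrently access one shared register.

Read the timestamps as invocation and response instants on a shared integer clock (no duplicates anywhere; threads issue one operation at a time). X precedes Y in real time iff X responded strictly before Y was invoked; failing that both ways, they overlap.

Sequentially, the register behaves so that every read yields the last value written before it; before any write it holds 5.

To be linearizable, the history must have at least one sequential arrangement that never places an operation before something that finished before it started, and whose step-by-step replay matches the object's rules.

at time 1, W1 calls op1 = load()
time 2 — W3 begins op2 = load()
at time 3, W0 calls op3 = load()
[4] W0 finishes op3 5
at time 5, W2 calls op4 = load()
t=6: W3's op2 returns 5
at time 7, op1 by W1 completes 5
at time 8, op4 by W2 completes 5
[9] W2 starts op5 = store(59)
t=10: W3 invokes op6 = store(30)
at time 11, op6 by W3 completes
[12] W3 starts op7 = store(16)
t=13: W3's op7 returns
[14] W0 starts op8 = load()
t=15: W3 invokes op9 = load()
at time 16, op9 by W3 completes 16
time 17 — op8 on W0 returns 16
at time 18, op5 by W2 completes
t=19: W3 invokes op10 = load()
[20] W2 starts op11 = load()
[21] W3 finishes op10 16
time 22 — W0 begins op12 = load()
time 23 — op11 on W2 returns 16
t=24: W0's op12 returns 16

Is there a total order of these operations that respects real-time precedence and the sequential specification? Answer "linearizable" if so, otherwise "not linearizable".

a witness: op1, op2, op3, op4, op5, op6, op7, op8, op9, op10, op11, op12
after step 1 (op1 load() → 5): value 5
after step 2 (op2 load() → 5): value 5
after step 3 (op3 load() → 5): value 5
after step 4 (op4 load() → 5): value 5
after step 5 (op5 store(59)): value 59
after step 6 (op6 store(30)): value 30
after step 7 (op7 store(16)): value 16
after step 8 (op8 load() → 16): value 16
after step 9 (op9 load() → 16): value 16
after step 10 (op10 load() → 16): value 16
after step 11 (op11 load() → 16): value 16
after step 12 (op12 load() → 16): value 16

linearizable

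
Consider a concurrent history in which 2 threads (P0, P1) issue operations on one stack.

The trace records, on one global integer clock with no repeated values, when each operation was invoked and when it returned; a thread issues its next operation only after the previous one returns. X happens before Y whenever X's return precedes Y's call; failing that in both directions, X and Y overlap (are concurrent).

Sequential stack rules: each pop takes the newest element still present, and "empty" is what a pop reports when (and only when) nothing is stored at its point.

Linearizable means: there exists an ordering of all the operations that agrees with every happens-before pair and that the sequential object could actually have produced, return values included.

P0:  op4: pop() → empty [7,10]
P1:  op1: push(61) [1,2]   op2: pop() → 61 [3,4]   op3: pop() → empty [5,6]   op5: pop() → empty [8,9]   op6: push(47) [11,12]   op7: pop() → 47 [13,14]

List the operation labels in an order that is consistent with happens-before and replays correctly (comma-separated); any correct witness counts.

after step 1 (op1 push(61)): stack <61>
after step 2 (op2 pop() → 61): stack <>
after step 3 (op3 pop() → empty): stack <>
after step 4 (op4 pop() → empty): stack <>
after step 5 (op5 pop() → empty): stack <>
after step 6 (op6 push(47)): stack <47>
after step 7 (op7 pop() → 47): stack <>

op1, op2, op3, op4, op5, op6, op7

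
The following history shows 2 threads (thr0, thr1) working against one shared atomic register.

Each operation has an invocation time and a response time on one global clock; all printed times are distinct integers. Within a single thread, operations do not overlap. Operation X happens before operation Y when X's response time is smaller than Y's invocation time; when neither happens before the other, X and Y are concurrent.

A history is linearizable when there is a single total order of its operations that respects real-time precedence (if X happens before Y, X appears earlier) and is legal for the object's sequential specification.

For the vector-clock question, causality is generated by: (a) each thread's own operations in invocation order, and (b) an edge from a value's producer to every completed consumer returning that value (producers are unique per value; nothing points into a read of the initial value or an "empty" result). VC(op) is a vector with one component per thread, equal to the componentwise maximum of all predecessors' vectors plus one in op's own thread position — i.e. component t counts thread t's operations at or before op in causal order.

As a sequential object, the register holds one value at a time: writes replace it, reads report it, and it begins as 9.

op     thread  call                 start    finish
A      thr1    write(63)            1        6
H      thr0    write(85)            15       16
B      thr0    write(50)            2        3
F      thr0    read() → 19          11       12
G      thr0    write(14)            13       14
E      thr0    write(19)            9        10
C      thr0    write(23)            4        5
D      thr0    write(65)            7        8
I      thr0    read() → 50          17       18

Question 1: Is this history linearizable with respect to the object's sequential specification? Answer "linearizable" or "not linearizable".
the violation lands at event 18, I's response at time 18: events 1..17 linearize, events 1..18 do not
no legal order exists: 3 real-time-consistent candidates over 9 completed atomic register operations, all rejected
take A, B, C, D, E, F, G, H, I: step 9 already fails, because I read() → 50 cannot occur there
take B, A, C, D, E, F, G, H, I: step 9 already fails, because I read() → 50 cannot occur there

not linearizable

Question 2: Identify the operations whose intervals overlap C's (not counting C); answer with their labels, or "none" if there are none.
Answer: A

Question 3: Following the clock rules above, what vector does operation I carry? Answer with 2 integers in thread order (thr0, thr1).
Answer: (8, 0)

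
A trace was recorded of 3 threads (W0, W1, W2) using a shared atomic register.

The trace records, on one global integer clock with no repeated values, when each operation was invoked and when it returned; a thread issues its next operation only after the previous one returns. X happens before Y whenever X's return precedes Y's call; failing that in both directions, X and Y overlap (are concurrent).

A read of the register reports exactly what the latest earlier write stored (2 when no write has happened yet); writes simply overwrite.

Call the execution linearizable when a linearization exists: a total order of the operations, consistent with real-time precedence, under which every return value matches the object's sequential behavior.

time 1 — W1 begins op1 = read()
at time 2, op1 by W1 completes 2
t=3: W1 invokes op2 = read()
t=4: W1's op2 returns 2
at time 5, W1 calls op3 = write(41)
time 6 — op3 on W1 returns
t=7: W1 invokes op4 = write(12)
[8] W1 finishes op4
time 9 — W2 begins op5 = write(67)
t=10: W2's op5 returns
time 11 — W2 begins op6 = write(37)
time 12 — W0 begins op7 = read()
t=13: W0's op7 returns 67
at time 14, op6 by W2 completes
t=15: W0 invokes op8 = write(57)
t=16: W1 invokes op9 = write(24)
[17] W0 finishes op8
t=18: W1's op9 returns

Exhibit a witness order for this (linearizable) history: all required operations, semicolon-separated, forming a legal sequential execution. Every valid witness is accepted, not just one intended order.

after step 1 (op1 read() → 2): value 2
after step 2 (op2 read() → 2): value 2
after step 3 (op3 write(41)): value 41
after step 4 (op4 write(12)): value 12
after step 5 (op5 write(67)): value 67
after step 6 (op7 read() → 67): value 67
after step 7 (op6 write(37)): value 37
after step 8 (op8 write(57)): value 57
after step 9 (op9 write(24)): value 24

op1; op2; op3; op4; op5; op7; op6; op8; op9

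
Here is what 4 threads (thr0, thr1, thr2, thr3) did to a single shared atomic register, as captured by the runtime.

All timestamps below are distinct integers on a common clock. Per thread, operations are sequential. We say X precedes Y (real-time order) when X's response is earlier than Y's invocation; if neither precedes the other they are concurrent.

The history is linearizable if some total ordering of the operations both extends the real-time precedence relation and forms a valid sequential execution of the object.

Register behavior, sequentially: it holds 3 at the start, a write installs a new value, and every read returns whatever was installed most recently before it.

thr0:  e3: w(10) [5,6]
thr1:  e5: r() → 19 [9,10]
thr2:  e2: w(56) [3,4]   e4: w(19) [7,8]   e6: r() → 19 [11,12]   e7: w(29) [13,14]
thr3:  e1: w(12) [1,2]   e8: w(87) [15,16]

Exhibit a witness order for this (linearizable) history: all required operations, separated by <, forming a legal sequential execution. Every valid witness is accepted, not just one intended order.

after step 1 (e1 w(12)): value 12
after step 2 (e2 w(56)): value 56
after step 3 (e3 w(10)): value 10
after step 4 (e4 w(19)): value 19
after step 5 (e5 r() → 19): value 19
after step 6 (e6 r() → 19): value 19
after step 7 (e7 w(29)): value 29
after step 8 (e8 w(87)): value 87

e1 < e2 < e3 < e4 < e5 < e6 < e7 < e8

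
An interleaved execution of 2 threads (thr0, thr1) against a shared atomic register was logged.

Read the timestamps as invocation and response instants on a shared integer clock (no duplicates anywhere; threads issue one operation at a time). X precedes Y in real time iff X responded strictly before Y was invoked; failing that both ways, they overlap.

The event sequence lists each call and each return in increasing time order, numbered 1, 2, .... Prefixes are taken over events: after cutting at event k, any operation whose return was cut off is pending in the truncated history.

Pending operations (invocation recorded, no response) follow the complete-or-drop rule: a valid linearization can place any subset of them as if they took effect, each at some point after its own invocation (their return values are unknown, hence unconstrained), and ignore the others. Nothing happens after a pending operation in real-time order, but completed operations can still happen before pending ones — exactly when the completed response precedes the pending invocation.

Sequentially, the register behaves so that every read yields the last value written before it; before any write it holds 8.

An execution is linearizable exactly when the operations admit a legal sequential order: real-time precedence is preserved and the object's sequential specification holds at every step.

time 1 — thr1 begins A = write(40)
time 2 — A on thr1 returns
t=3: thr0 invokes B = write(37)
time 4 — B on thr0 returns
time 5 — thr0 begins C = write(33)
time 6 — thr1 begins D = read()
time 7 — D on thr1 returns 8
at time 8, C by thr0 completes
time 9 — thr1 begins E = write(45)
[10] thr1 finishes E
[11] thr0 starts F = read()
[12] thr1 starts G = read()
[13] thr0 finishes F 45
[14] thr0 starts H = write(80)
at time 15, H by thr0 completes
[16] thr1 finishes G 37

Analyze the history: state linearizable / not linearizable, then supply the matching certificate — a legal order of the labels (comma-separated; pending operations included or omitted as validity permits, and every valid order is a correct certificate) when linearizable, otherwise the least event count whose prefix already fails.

cut after 6 events: linearizable; cut after 7 events (D responds, time 7): not linearizable
one real-time candidate order over the 3 completed operations — the atomic register replay rejects it
no completion choice of the 1 pending operation (C) rescues it — every subset was tried
take A, B, D (pending dropped): step 3 already fails, because D read() → 8 cannot occur there

not linearizable — minimal violating prefix: 7 events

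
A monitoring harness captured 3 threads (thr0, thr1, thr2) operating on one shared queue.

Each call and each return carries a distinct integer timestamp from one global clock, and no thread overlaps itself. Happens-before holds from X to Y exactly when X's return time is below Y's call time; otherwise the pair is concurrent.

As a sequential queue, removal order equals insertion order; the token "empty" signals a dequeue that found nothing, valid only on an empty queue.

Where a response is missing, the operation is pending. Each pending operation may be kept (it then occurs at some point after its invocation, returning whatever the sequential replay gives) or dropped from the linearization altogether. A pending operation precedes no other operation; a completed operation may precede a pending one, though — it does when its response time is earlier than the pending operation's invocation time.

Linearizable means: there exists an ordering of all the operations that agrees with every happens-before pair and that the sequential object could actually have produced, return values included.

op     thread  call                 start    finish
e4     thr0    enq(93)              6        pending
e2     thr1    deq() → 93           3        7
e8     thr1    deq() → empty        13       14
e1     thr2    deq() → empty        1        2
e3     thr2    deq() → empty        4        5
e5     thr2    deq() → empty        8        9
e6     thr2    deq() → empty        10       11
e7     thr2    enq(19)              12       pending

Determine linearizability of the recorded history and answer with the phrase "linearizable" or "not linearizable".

one valid linearization: e1, e3, e4, e2, e5, e6, e8
step 1: e1 deq() → empty — queue <>
step 2: e3 deq() → empty — queue <>
step 3: e4 enq(93) (pending, included) — queue <93>
step 4: e2 deq() → 93 — queue <>
step 5: e5 deq() → empty — queue <>
step 6: e6 deq() → empty — queue <>
step 7: e8 deq() → empty — queue <>

linearizable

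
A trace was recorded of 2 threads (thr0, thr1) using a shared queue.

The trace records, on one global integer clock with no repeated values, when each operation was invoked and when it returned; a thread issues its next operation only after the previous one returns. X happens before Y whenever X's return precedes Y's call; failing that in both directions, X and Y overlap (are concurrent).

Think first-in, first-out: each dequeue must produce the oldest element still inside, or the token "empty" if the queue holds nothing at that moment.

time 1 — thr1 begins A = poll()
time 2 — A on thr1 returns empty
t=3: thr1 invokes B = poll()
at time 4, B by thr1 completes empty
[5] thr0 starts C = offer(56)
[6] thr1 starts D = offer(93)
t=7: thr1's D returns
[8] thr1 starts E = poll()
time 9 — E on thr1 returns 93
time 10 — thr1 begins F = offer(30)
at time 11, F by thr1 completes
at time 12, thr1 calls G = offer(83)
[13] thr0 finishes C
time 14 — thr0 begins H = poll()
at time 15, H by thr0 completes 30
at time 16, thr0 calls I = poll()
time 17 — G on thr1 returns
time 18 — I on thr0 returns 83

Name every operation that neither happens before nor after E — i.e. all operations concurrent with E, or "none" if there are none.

C

concurrent with E ([8,9]): every op whose interval crosses 8..9
A [1,2]: before
B [3,4]: before
C [5,13]: concurrent
D [6,7]: before
F [10,11]: after
G [12,17]: after
H [14,15]: after
I [16,18]: after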